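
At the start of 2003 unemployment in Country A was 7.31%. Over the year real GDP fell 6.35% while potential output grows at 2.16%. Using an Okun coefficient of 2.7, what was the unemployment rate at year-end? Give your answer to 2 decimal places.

10.46%

Growth-rate Okun's law: g_Y = g_Y* - β × Δu, so Δu = (g_Y* - g_Y)/β.
Δu = (2.16 + 6.35)/2.7 = 8.51/2.7 = 3.15 percentage points.
Year-end unemployment = 7.31 + 3.15 = 10.46%.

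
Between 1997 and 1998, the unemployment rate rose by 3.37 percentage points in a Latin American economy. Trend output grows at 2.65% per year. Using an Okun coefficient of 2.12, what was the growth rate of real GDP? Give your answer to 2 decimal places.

Growth-rate Okun's law: g_Y = g_Y* - β × Δu.
g_Y = 2.65 - 2.12 × (3.37) = 2.65 - 7.1444 = -4.4944%, i.e. -4.49% to 2 d.p.

-4.49%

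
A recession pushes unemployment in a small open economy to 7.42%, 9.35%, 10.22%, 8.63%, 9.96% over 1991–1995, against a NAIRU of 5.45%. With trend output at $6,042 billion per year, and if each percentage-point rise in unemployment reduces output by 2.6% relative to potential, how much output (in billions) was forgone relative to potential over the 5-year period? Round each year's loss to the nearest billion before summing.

$2,879 billion

Year 1991: gap = -2.6 × (7.42 - 5.45) = -5.122%, loss ≈ 6042 × 5.122/100 ≈ 309.
Year 1992: gap = -2.6 × (9.35 - 5.45) = -10.14%, loss ≈ 6042 × 10.14/100 ≈ 613.
Year 1993: gap = -2.6 × (10.22 - 5.45) = -12.402%, loss ≈ 6042 × 12.402/100 ≈ 749.
Year 1994: gap = -2.6 × (8.63 - 5.45) = -8.268%, loss ≈ 6042 × 8.268/100 ≈ 500.
Year 1995: gap = -2.6 × (9.96 - 5.45) = -11.726%, loss ≈ 6042 × 11.726/100 ≈ 708.
Total lost output = 309 + 613 + 749 + 500 + 708 = 2879 billion.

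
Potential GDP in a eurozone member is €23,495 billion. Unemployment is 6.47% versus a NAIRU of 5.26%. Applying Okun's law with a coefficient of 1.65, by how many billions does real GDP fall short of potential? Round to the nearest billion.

Output gap = -1.65 × (6.47 - 5.26) = -1.65 × 1.21 = -1.9965%.
Actual GDP ≈ 23495 × 0.980035 ≈ 23026 billion, so the shortfall is 23495 - 23026 = 469 billion.

€469 billion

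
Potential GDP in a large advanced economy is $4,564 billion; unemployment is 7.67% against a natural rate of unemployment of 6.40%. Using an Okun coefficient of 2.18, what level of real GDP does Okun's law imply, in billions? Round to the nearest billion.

Unemployment gap = 7.67 - 6.4 = 1.27 points, so the output gap is -2.18 × 1.27 = -2.7686%.
Actual GDP = 4564 × (1 - 2.7686/100) = 4564 × 0.972314 ≈ 4438 billion.

$4,438 billion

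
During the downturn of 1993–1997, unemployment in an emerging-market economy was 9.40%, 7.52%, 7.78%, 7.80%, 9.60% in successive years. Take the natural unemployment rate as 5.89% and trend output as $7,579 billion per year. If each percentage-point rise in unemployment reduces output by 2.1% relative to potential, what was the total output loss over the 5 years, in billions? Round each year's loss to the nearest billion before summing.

Year 1993: gap = -2.1 × (9.4 - 5.89) = -7.371%, loss ≈ 7579 × 7.371/100 ≈ 559.
Year 1994: gap = -2.1 × (7.52 - 5.89) = -3.423%, loss ≈ 7579 × 3.423/100 ≈ 259.
Year 1995: gap = -2.1 × (7.78 - 5.89) = -3.969%, loss ≈ 7579 × 3.969/100 ≈ 301.
Year 1996: gap = -2.1 × (7.8 - 5.89) = -4.011%, loss ≈ 7579 × 4.011/100 ≈ 304.
Year 1997: gap = -2.1 × (9.6 - 5.89) = -7.791%, loss ≈ 7579 × 7.791/100 ≈ 590.
Total lost output = 559 + 259 + 301 + 304 + 590 = 2013 billion.

$2,013 billion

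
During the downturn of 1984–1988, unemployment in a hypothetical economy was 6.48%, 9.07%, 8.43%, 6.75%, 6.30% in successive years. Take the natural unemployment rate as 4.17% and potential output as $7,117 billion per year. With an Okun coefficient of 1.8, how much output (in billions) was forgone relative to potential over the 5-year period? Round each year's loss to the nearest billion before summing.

Year 1984: gap = -1.8 × (6.48 - 4.17) = -4.158%, loss ≈ 7117 × 4.158/100 ≈ 296.
Year 1985: gap = -1.8 × (9.07 - 4.17) = -8.82%, loss ≈ 7117 × 8.82/100 ≈ 628.
Year 1986: gap = -1.8 × (8.43 - 4.17) = -7.668%, loss ≈ 7117 × 7.668/100 ≈ 546.
Year 1987: gap = -1.8 × (6.75 - 4.17) = -4.644%, loss ≈ 7117 × 4.644/100 ≈ 331.
Year 1988: gap = -1.8 × (6.3 - 4.17) = -3.834%, loss ≈ 7117 × 3.834/100 ≈ 273.
Total lost output = 296 + 628 + 546 + 331 + 273 = 2074 billion.

$2,074 billion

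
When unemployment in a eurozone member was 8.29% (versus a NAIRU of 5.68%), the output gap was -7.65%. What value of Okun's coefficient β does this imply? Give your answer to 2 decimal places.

β ≈ 2.93

Okun's law: output gap = -β × (u - u*).
-7.65 = -β × (8.29 - 5.68) = -β × 2.61, so β = 7.65/2.61 = 2.93.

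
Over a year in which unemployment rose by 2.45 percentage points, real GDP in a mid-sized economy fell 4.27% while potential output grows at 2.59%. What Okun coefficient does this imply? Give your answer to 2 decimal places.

Growth form: g_Y = g_Y* - β × Δu, so β = (g_Y* - g_Y)/Δu.
β = (2.59 + 4.27)/2.45 = 6.86/2.45 = 2.80.

β ≈ 2.80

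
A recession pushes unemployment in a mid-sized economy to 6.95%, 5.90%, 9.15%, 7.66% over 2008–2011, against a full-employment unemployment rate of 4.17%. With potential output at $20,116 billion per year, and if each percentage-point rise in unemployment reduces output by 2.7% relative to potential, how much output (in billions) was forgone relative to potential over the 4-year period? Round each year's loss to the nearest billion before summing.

Year 2008: gap = -2.7 × (6.95 - 4.17) = -7.506%, loss ≈ 20116 × 7.506/100 ≈ 1510.
Year 2009: gap = -2.7 × (5.9 - 4.17) = -4.671%, loss ≈ 20116 × 4.671/100 ≈ 940.
Year 2010: gap = -2.7 × (9.15 - 4.17) = -13.446%, loss ≈ 20116 × 13.446/100 ≈ 2705.
Year 2011: gap = -2.7 × (7.66 - 4.17) = -9.423%, loss ≈ 20116 × 9.423/100 ≈ 1896.
Total lost output = 1510 + 940 + 2705 + 1896 = 7051 billion.

$7,051 billion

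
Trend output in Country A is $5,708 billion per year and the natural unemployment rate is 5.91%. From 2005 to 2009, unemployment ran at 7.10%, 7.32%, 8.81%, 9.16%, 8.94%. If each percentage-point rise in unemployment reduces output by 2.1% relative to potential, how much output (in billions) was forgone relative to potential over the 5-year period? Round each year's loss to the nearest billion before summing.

$1,413 billion

Year 2005: gap = -2.1 × (7.1 - 5.91) = -2.499%, loss ≈ 5708 × 2.499/100 ≈ 143.
Year 2006: gap = -2.1 × (7.32 - 5.91) = -2.961%, loss ≈ 5708 × 2.961/100 ≈ 169.
Year 2007: gap = -2.1 × (8.81 - 5.91) = -6.09%, loss ≈ 5708 × 6.09/100 ≈ 348.
Year 2008: gap = -2.1 × (9.16 - 5.91) = -6.825%, loss ≈ 5708 × 6.825/100 ≈ 390.
Year 2009: gap = -2.1 × (8.94 - 5.91) = -6.363%, loss ≈ 5708 × 6.363/100 ≈ 363.
Total lost output = 143 + 169 + 348 + 390 + 363 = 1413 billion.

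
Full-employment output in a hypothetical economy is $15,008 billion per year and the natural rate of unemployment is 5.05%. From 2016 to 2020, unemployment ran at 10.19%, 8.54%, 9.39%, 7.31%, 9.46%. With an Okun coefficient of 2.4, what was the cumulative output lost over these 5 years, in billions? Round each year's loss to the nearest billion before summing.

$7,073 billion

Year 2016: gap = -2.4 × (10.19 - 5.05) = -12.336%, loss ≈ 15008 × 12.336/100 ≈ 1851.
Year 2017: gap = -2.4 × (8.54 - 5.05) = -8.376%, loss ≈ 15008 × 8.376/100 ≈ 1257.
Year 2018: gap = -2.4 × (9.39 - 5.05) = -10.416%, loss ≈ 15008 × 10.416/100 ≈ 1563.
Year 2019: gap = -2.4 × (7.31 - 5.05) = -5.424%, loss ≈ 15008 × 5.424/100 ≈ 814.
Year 2020: gap = -2.4 × (9.46 - 5.05) = -10.584%, loss ≈ 15008 × 10.584/100 ≈ 1588.
Total lost output = 1851 + 1257 + 1563 + 814 + 1588 = 7073 billion.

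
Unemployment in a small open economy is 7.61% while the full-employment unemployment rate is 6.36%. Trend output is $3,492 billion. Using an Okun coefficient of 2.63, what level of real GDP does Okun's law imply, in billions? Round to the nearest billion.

Unemployment gap = 7.61 - 6.36 = 1.25 points, so the output gap is -2.63 × 1.25 = -3.2875%.
Actual GDP = 3492 × (1 - 3.2875/100) = 3492 × 0.967125 ≈ 3377 billion.

$3,377 billion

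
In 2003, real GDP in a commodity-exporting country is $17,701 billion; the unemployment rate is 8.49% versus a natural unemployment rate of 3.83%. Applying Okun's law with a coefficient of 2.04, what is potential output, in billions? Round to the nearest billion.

Unemployment gap = 8.49 - 3.83 = 4.66 points, so output gap = -2.04 × 4.66 = -9.5064%.
Since Y = Y* × (1 + gap/100), Y* = 17701/0.904936 ≈ 19560 billion.

$19,560 billion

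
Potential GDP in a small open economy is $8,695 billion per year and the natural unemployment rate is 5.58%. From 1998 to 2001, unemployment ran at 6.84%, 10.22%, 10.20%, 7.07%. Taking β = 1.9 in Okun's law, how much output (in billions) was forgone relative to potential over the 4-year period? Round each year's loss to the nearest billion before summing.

$1,984 billion

Year 1998: gap = -1.9 × (6.84 - 5.58) = -2.394%, loss ≈ 8695 × 2.394/100 ≈ 208.
Year 1999: gap = -1.9 × (10.22 - 5.58) = -8.816%, loss ≈ 8695 × 8.816/100 ≈ 767.
Year 2000: gap = -1.9 × (10.2 - 5.58) = -8.778%, loss ≈ 8695 × 8.778/100 ≈ 763.
Year 2001: gap = -1.9 × (7.07 - 5.58) = -2.831%, loss ≈ 8695 × 2.831/100 ≈ 246.
Total lost output = 208 + 767 + 763 + 246 = 1984 billion.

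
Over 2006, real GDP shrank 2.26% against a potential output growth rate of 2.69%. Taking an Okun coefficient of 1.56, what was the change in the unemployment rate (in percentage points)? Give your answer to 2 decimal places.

Growth-rate Okun's law: g_Y = g_Y* - β × Δu, so Δu = (g_Y* - g_Y)/β.
Δu = (2.69 + 2.26)/1.56 = 4.95/1.56 = 3.17 percentage points.

3.17 percentage points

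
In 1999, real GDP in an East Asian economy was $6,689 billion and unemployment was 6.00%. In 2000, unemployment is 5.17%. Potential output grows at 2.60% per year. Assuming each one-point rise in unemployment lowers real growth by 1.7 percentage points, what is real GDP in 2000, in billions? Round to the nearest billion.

$6,957 billion

Δu = 5.17 - 6 = -0.83 points.
Okun's law (growth form): g_Y = g_Y* - β × Δu = 2.60 - 1.7 × (-0.83) = 2.6 + 1.411 = 4.011%.
Real GDP in the next year = 6689 × (1 + 4.011/100) = 6689 × 1.04011 ≈ 6957 billion.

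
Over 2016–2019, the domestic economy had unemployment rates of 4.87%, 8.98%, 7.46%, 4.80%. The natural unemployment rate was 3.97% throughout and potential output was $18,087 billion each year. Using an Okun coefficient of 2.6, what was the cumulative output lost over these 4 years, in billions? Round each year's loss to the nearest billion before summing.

$4,810 billion

Year 2016: gap = -2.6 × (4.87 - 3.97) = -2.34%, loss ≈ 18087 × 2.34/100 ≈ 423.
Year 2017: gap = -2.6 × (8.98 - 3.97) = -13.026%, loss ≈ 18087 × 13.026/100 ≈ 2356.
Year 2018: gap = -2.6 × (7.46 - 3.97) = -9.074%, loss ≈ 18087 × 9.074/100 ≈ 1641.
Year 2019: gap = -2.6 × (4.8 - 3.97) = -2.158%, loss ≈ 18087 × 2.158/100 ≈ 390.
Total lost output = 423 + 2356 + 1641 + 390 = 4810 billion.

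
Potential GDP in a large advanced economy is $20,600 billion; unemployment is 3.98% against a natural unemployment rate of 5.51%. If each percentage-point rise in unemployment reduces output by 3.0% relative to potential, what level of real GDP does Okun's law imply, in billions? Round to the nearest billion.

$21,546 billion

Unemployment gap = 3.98 - 5.51 = -1.53 points, so the output gap is -3 × (-1.53) = 4.59%.
Actual GDP = 20600 × (1 + 4.59/100) = 20600 × 1.0459 ≈ 21546 billion.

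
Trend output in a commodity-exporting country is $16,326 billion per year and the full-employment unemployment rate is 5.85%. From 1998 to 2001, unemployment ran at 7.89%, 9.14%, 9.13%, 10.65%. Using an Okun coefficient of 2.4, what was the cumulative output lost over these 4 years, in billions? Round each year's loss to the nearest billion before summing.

Year 1998: gap = -2.4 × (7.89 - 5.85) = -4.896%, loss ≈ 16326 × 4.896/100 ≈ 799.
Year 1999: gap = -2.4 × (9.14 - 5.85) = -7.896%, loss ≈ 16326 × 7.896/100 ≈ 1289.
Year 2000: gap = -2.4 × (9.13 - 5.85) = -7.872%, loss ≈ 16326 × 7.872/100 ≈ 1285.
Year 2001: gap = -2.4 × (10.65 - 5.85) = -11.52%, loss ≈ 16326 × 11.52/100 ≈ 1881.
Total lost output = 799 + 1289 + 1285 + 1881 = 5254 billion.

$5,254 billion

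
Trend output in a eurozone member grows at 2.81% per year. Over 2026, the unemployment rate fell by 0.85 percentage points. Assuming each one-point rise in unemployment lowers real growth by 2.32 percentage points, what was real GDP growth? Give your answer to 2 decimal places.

Growth-rate Okun's law: g_Y = g_Y* - β × Δu.
g_Y = 2.81 - 2.32 × (-0.85) = 2.81 + 1.972 = 4.782%, i.e. 4.78% to 2 d.p.

4.78%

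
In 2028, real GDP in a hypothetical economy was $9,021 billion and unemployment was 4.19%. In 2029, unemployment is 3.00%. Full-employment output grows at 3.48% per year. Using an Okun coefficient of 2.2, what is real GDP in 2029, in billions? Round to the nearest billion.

$9,571 billion

Δu = 3 - 4.19 = -1.19 points.
Okun's law (growth form): g_Y = g_Y* - β × Δu = 3.48 - 2.2 × (-1.19) = 3.48 + 2.618 = 6.098%.
Real GDP in the next year = 9021 × (1 + 6.098/100) = 9021 × 1.06098 ≈ 9571 billion.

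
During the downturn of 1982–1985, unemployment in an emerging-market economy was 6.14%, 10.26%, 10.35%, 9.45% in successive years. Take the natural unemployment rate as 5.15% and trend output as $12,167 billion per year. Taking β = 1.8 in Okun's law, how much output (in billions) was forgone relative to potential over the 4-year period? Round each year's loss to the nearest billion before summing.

$3,417 billion

Year 1982: gap = -1.8 × (6.14 - 5.15) = -1.782%, loss ≈ 12167 × 1.782/100 ≈ 217.
Year 1983: gap = -1.8 × (10.26 - 5.15) = -9.198%, loss ≈ 12167 × 9.198/100 ≈ 1119.
Year 1984: gap = -1.8 × (10.35 - 5.15) = -9.36%, loss ≈ 12167 × 9.36/100 ≈ 1139.
Year 1985: gap = -1.8 × (9.45 - 5.15) = -7.74%, loss ≈ 12167 × 7.74/100 ≈ 942.
Total lost output = 217 + 1119 + 1139 + 942 = 3417 billion.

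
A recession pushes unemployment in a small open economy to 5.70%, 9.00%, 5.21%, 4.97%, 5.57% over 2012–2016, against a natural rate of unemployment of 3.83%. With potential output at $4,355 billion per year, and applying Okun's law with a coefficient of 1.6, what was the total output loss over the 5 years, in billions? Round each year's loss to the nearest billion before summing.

Year 2012: gap = -1.6 × (5.7 - 3.83) = -2.992%, loss ≈ 4355 × 2.992/100 ≈ 130.
Year 2013: gap = -1.6 × (9 - 3.83) = -8.272%, loss ≈ 4355 × 8.272/100 ≈ 360.
Year 2014: gap = -1.6 × (5.21 - 3.83) = -2.208%, loss ≈ 4355 × 2.208/100 ≈ 96.
Year 2015: gap = -1.6 × (4.97 - 3.83) = -1.824%, loss ≈ 4355 × 1.824/100 ≈ 79.
Year 2016: gap = -1.6 × (5.57 - 3.83) = -2.784%, loss ≈ 4355 × 2.784/100 ≈ 121.
Total lost output = 130 + 360 + 96 + 79 + 121 = 786 billion.

$786 billion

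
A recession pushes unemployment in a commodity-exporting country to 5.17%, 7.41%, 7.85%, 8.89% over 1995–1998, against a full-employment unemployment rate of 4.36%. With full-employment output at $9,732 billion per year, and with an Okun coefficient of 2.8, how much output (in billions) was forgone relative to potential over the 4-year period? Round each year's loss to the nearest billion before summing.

Year 1995: gap = -2.8 × (5.17 - 4.36) = -2.268%, loss ≈ 9732 × 2.268/100 ≈ 221.
Year 1996: gap = -2.8 × (7.41 - 4.36) = -8.54%, loss ≈ 9732 × 8.54/100 ≈ 831.
Year 1997: gap = -2.8 × (7.85 - 4.36) = -9.772%, loss ≈ 9732 × 9.772/100 ≈ 951.
Year 1998: gap = -2.8 × (8.89 - 4.36) = -12.684%, loss ≈ 9732 × 12.684/100 ≈ 1234.
Total lost output = 221 + 831 + 951 + 1234 = 3237 billion.

$3,237 billion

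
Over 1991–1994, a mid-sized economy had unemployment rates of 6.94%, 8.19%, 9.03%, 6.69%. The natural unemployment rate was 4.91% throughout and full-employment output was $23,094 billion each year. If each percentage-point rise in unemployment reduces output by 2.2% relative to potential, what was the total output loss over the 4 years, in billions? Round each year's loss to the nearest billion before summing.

$5,694 billion

Year 1991: gap = -2.2 × (6.94 - 4.91) = -4.466%, loss ≈ 23094 × 4.466/100 ≈ 1031.
Year 1992: gap = -2.2 × (8.19 - 4.91) = -7.216%, loss ≈ 23094 × 7.216/100 ≈ 1666.
Year 1993: gap = -2.2 × (9.03 - 4.91) = -9.064%, loss ≈ 23094 × 9.064/100 ≈ 2093.
Year 1994: gap = -2.2 × (6.69 - 4.91) = -3.916%, loss ≈ 23094 × 3.916/100 ≈ 904.
Total lost output = 1031 + 1666 + 2093 + 904 = 5694 billion.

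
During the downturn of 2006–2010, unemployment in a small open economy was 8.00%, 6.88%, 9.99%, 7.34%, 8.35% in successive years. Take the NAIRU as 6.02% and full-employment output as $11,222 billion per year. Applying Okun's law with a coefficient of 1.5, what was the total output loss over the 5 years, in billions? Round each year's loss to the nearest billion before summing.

$1,760 billion

Year 2006: gap = -1.5 × (8 - 6.02) = -2.97%, loss ≈ 11222 × 2.97/100 ≈ 333.
Year 2007: gap = -1.5 × (6.88 - 6.02) = -1.29%, loss ≈ 11222 × 1.29/100 ≈ 145.
Year 2008: gap = -1.5 × (9.99 - 6.02) = -5.955%, loss ≈ 11222 × 5.955/100 ≈ 668.
Year 2009: gap = -1.5 × (7.34 - 6.02) = -1.98%, loss ≈ 11222 × 1.98/100 ≈ 222.
Year 2010: gap = -1.5 × (8.35 - 6.02) = -3.495%, loss ≈ 11222 × 3.495/100 ≈ 392.
Total lost output = 333 + 145 + 668 + 222 + 392 = 1760 billion.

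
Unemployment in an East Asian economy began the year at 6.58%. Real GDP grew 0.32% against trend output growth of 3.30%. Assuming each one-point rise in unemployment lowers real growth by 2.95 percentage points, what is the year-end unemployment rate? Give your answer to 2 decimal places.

Growth-rate Okun's law: g_Y = g_Y* - β × Δu, so Δu = (g_Y* - g_Y)/β.
Δu = (3.3 - 0.32)/2.95 = 2.98/2.95 = 1.01 percentage points.
Year-end unemployment = 6.58 + 1.01 = 7.59%.

7.59%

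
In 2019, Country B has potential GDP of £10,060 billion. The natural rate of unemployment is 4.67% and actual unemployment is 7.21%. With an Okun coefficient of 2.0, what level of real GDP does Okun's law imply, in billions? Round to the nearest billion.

£9,549 billion

Unemployment gap = 7.21 - 4.67 = 2.54 points, so the output gap is -2 × 2.54 = -5.08%.
Actual GDP = 10060 × (1 - 5.08/100) = 10060 × 0.9492 ≈ 9549 billion.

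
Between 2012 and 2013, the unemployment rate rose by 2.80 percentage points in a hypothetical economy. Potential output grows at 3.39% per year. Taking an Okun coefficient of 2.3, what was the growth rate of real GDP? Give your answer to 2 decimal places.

Growth-rate Okun's law: g_Y = g_Y* - β × Δu.
g_Y = 3.39 - 2.3 × (2.80) = 3.39 - 6.44 = -3.05%, i.e. -3.05% to 2 d.p.

-3.05%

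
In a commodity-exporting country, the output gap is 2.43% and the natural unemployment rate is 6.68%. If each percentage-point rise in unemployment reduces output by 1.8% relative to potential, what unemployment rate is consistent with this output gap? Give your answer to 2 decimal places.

5.33%

From Okun's law, u - u* = -(output gap)/β = -(2.43)/1.8 = -1.35 points.
So u = 6.68 - 1.35 = 5.33%.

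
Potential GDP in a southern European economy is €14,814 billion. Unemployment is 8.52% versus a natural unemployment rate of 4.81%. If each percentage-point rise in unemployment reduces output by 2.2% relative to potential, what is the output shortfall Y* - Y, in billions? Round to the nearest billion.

€1,209 billion

Output gap = -2.2 × (8.52 - 4.81) = -2.2 × 3.71 = -8.162%.
Actual GDP ≈ 14814 × 0.91838 ≈ 13605 billion, so the shortfall is 14814 - 13605 = 1209 billion.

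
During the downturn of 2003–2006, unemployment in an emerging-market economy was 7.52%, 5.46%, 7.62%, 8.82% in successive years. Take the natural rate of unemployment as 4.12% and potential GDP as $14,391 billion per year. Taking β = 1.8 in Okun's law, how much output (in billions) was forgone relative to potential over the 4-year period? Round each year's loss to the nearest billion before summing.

$3,352 billion

Year 2003: gap = -1.8 × (7.52 - 4.12) = -6.12%, loss ≈ 14391 × 6.12/100 ≈ 881.
Year 2004: gap = -1.8 × (5.46 - 4.12) = -2.412%, loss ≈ 14391 × 2.412/100 ≈ 347.
Year 2005: gap = -1.8 × (7.62 - 4.12) = -6.3%, loss ≈ 14391 × 6.3/100 ≈ 907.
Year 2006: gap = -1.8 × (8.82 - 4.12) = -8.46%, loss ≈ 14391 × 8.46/100 ≈ 1217.
Total lost output = 881 + 347 + 907 + 1217 = 3352 billion.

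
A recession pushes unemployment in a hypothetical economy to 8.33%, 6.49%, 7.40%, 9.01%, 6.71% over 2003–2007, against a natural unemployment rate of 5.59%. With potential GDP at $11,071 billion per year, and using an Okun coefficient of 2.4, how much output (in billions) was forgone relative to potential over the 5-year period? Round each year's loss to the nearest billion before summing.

$2,655 billion

Year 2003: gap = -2.4 × (8.33 - 5.59) = -6.576%, loss ≈ 11071 × 6.576/100 ≈ 728.
Year 2004: gap = -2.4 × (6.49 - 5.59) = -2.16%, loss ≈ 11071 × 2.16/100 ≈ 239.
Year 2005: gap = -2.4 × (7.4 - 5.59) = -4.344%, loss ≈ 11071 × 4.344/100 ≈ 481.
Year 2006: gap = -2.4 × (9.01 - 5.59) = -8.208%, loss ≈ 11071 × 8.208/100 ≈ 909.
Year 2007: gap = -2.4 × (6.71 - 5.59) = -2.688%, loss ≈ 11071 × 2.688/100 ≈ 298.
Total lost output = 728 + 239 + 481 + 909 + 298 = 2655 billion.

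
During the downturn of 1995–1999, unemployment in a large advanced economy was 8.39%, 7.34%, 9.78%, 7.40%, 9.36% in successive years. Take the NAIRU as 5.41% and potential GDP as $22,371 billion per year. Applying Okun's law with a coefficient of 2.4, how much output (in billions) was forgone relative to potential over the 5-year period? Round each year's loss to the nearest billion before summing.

$8,171 billion

Year 1995: gap = -2.4 × (8.39 - 5.41) = -7.152%, loss ≈ 22371 × 7.152/100 ≈ 1600.
Year 1996: gap = -2.4 × (7.34 - 5.41) = -4.632%, loss ≈ 22371 × 4.632/100 ≈ 1036.
Year 1997: gap = -2.4 × (9.78 - 5.41) = -10.488%, loss ≈ 22371 × 10.488/100 ≈ 2346.
Year 1998: gap = -2.4 × (7.4 - 5.41) = -4.776%, loss ≈ 22371 × 4.776/100 ≈ 1068.
Year 1999: gap = -2.4 × (9.36 - 5.41) = -9.48%, loss ≈ 22371 × 9.48/100 ≈ 2121.
Total lost output = 1600 + 1036 + 2346 + 1068 + 2121 = 8171 billion.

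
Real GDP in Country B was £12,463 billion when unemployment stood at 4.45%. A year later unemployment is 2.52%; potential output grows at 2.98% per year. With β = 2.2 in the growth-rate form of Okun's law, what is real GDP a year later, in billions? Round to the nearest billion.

£13,364 billion

Δu = 2.52 - 4.45 = -1.93 points.
Okun's law (growth form): g_Y = g_Y* - β × Δu = 2.98 - 2.2 × (-1.93) = 2.98 + 4.246 = 7.226%.
Real GDP in the next year = 12463 × (1 + 7.226/100) = 12463 × 1.07226 ≈ 13364 billion.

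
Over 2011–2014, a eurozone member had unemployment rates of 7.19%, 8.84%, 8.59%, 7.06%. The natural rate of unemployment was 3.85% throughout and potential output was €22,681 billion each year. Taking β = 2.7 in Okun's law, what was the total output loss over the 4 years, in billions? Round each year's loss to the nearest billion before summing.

Year 2011: gap = -2.7 × (7.19 - 3.85) = -9.018%, loss ≈ 22681 × 9.018/100 ≈ 2045.
Year 2012: gap = -2.7 × (8.84 - 3.85) = -13.473%, loss ≈ 22681 × 13.473/100 ≈ 3056.
Year 2013: gap = -2.7 × (8.59 - 3.85) = -12.798%, loss ≈ 22681 × 12.798/100 ≈ 2903.
Year 2014: gap = -2.7 × (7.06 - 3.85) = -8.667%, loss ≈ 22681 × 8.667/100 ≈ 1966.
Total lost output = 2045 + 3056 + 2903 + 1966 = 9970 billion.

€9,970 billion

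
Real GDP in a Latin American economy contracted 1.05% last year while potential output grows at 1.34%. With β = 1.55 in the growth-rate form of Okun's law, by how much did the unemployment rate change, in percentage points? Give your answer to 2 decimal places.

1.54 percentage points

Growth-rate Okun's law: g_Y = g_Y* - β × Δu, so Δu = (g_Y* - g_Y)/β.
Δu = (1.34 + 1.05)/1.55 = 2.39/1.55 = 1.54 percentage points.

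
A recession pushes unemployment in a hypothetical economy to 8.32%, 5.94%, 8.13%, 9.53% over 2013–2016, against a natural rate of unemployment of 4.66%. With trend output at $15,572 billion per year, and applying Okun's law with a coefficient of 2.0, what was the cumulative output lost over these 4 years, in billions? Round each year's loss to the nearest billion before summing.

Year 2013: gap = -2.0 × (8.32 - 4.66) = -7.32%, loss ≈ 15572 × 7.32/100 ≈ 1140.
Year 2014: gap = -2.0 × (5.94 - 4.66) = -2.56%, loss ≈ 15572 × 2.56/100 ≈ 399.
Year 2015: gap = -2.0 × (8.13 - 4.66) = -6.94%, loss ≈ 15572 × 6.94/100 ≈ 1081.
Year 2016: gap = -2.0 × (9.53 - 4.66) = -9.74%, loss ≈ 15572 × 9.74/100 ≈ 1517.
Total lost output = 1140 + 399 + 1081 + 1517 = 4137 billion.

$4,137 billion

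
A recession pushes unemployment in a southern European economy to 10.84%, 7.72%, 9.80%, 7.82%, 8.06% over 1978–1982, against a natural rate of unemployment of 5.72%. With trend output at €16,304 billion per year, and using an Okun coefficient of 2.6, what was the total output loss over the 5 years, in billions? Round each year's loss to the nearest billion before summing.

€6,630 billion

Year 1978: gap = -2.6 × (10.84 - 5.72) = -13.312%, loss ≈ 16304 × 13.312/100 ≈ 2170.
Year 1979: gap = -2.6 × (7.72 - 5.72) = -5.2%, loss ≈ 16304 × 5.2/100 ≈ 848.
Year 1980: gap = -2.6 × (9.8 - 5.72) = -10.608%, loss ≈ 16304 × 10.608/100 ≈ 1730.
Year 1981: gap = -2.6 × (7.82 - 5.72) = -5.46%, loss ≈ 16304 × 5.46/100 ≈ 890.
Year 1982: gap = -2.6 × (8.06 - 5.72) = -6.084%, loss ≈ 16304 × 6.084/100 ≈ 992.
Total lost output = 2170 + 848 + 1730 + 890 + 992 = 6630 billion.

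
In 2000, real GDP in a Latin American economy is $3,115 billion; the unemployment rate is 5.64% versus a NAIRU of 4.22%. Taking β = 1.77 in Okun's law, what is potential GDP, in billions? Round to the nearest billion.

Unemployment gap = 5.64 - 4.22 = 1.42 points, so output gap = -1.77 × 1.42 = -2.5134%.
Since Y = Y* × (1 + gap/100), Y* = 3115/0.974866 ≈ 3195 billion.

$3,195 billion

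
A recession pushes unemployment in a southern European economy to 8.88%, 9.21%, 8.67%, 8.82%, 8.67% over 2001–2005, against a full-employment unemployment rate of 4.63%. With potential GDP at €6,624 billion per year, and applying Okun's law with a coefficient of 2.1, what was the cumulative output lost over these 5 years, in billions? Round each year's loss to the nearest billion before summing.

Year 2001: gap = -2.1 × (8.88 - 4.63) = -8.925%, loss ≈ 6624 × 8.925/100 ≈ 591.
Year 2002: gap = -2.1 × (9.21 - 4.63) = -9.618%, loss ≈ 6624 × 9.618/100 ≈ 637.
Year 2003: gap = -2.1 × (8.67 - 4.63) = -8.484%, loss ≈ 6624 × 8.484/100 ≈ 562.
Year 2004: gap = -2.1 × (8.82 - 4.63) = -8.799%, loss ≈ 6624 × 8.799/100 ≈ 583.
Year 2005: gap = -2.1 × (8.67 - 4.63) = -8.484%, loss ≈ 6624 × 8.484/100 ≈ 562.
Total lost output = 591 + 637 + 562 + 583 + 562 = 2935 billion.

€2,935 billion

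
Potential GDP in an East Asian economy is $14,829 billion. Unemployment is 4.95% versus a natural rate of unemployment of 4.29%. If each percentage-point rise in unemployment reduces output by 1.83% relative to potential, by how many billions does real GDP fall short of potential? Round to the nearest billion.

$179 billion

Output gap = -1.83 × (4.95 - 4.29) = -1.83 × 0.66 = -1.2078%.
Actual GDP ≈ 14829 × 0.987922 ≈ 14650 billion, so the shortfall is 14829 - 14650 = 179 billion.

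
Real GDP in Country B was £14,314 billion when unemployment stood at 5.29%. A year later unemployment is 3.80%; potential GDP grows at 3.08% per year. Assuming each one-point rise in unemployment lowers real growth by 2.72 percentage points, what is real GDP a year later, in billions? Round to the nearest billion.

Δu = 3.8 - 5.29 = -1.49 points.
Okun's law (growth form): g_Y = g_Y* - β × Δu = 3.08 - 2.72 × (-1.49) = 3.08 + 4.0528 = 7.1328%.
Real GDP in the next year = 14314 × (1 + 7.1328/100) = 14314 × 1.071328 ≈ 15335 billion.

£15,335 billion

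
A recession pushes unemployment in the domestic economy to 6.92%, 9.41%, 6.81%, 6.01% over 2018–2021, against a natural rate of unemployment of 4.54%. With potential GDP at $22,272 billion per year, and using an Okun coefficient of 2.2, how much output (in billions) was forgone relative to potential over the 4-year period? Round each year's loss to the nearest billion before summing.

Year 2018: gap = -2.2 × (6.92 - 4.54) = -5.236%, loss ≈ 22272 × 5.236/100 ≈ 1166.
Year 2019: gap = -2.2 × (9.41 - 4.54) = -10.714%, loss ≈ 22272 × 10.714/100 ≈ 2386.
Year 2020: gap = -2.2 × (6.81 - 4.54) = -4.994%, loss ≈ 22272 × 4.994/100 ≈ 1112.
Year 2021: gap = -2.2 × (6.01 - 4.54) = -3.234%, loss ≈ 22272 × 3.234/100 ≈ 720.
Total lost output = 1166 + 2386 + 1112 + 720 = 5384 billion.

$5,384 billion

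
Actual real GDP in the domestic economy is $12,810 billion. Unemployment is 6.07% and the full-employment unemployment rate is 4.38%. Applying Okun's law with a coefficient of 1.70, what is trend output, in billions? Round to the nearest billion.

Unemployment gap = 6.07 - 4.38 = 1.69 points, so output gap = -1.7 × 1.69 = -2.873%.
Since Y = Y* × (1 + gap/100), Y* = 12810/0.97127 ≈ 13189 billion.

$13,189 billion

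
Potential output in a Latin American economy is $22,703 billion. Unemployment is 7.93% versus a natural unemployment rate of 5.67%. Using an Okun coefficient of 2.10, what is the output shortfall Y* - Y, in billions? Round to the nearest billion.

$1,077 billion

Output gap = -2.10 × (7.93 - 5.67) = -2.1 × 2.26 = -4.746%.
Actual GDP ≈ 22703 × 0.95254 ≈ 21626 billion, so the shortfall is 22703 - 21626 = 1077 billion.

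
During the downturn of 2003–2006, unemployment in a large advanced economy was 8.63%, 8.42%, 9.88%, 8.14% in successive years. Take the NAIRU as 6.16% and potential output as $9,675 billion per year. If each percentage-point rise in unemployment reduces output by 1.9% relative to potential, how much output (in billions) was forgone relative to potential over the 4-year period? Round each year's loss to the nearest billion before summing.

$1,917 billion

Year 2003: gap = -1.9 × (8.63 - 6.16) = -4.693%, loss ≈ 9675 × 4.693/100 ≈ 454.
Year 2004: gap = -1.9 × (8.42 - 6.16) = -4.294%, loss ≈ 9675 × 4.294/100 ≈ 415.
Year 2005: gap = -1.9 × (9.88 - 6.16) = -7.068%, loss ≈ 9675 × 7.068/100 ≈ 684.
Year 2006: gap = -1.9 × (8.14 - 6.16) = -3.762%, loss ≈ 9675 × 3.762/100 ≈ 364.
Total lost output = 454 + 415 + 684 + 364 = 1917 billion.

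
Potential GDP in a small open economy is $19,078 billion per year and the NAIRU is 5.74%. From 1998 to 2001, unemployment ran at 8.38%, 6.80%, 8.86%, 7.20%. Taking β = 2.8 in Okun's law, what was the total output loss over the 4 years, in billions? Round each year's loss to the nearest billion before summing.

$4,423 billion

Year 1998: gap = -2.8 × (8.38 - 5.74) = -7.392%, loss ≈ 19078 × 7.392/100 ≈ 1410.
Year 1999: gap = -2.8 × (6.8 - 5.74) = -2.968%, loss ≈ 19078 × 2.968/100 ≈ 566.
Year 2000: gap = -2.8 × (8.86 - 5.74) = -8.736%, loss ≈ 19078 × 8.736/100 ≈ 1667.
Year 2001: gap = -2.8 × (7.2 - 5.74) = -4.088%, loss ≈ 19078 × 4.088/100 ≈ 780.
Total lost output = 1410 + 566 + 1667 + 780 = 4423 billion.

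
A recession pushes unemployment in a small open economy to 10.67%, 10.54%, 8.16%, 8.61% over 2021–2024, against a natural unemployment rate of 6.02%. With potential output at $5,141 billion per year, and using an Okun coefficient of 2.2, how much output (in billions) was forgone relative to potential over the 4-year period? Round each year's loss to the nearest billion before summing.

Year 2021: gap = -2.2 × (10.67 - 6.02) = -10.23%, loss ≈ 5141 × 10.23/100 ≈ 526.
Year 2022: gap = -2.2 × (10.54 - 6.02) = -9.944%, loss ≈ 5141 × 9.944/100 ≈ 511.
Year 2023: gap = -2.2 × (8.16 - 6.02) = -4.708%, loss ≈ 5141 × 4.708/100 ≈ 242.
Year 2024: gap = -2.2 × (8.61 - 6.02) = -5.698%, loss ≈ 5141 × 5.698/100 ≈ 293.
Total lost output = 526 + 511 + 242 + 293 = 1572 billion.

$1,572 billion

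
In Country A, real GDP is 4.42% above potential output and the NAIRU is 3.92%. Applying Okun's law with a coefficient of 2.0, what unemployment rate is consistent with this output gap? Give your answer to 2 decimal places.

1.71%

From Okun's law, u - u* = -(output gap)/β = -(4.42)/2.0 = -2.21 points.
So u = 3.92 - 2.21 = 1.71%.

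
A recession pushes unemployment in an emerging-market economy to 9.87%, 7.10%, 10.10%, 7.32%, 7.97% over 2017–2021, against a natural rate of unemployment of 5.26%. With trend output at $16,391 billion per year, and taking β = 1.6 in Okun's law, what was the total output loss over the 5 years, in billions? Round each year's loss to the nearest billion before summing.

Year 2017: gap = -1.6 × (9.87 - 5.26) = -7.376%, loss ≈ 16391 × 7.376/100 ≈ 1209.
Year 2018: gap = -1.6 × (7.1 - 5.26) = -2.944%, loss ≈ 16391 × 2.944/100 ≈ 483.
Year 2019: gap = -1.6 × (10.1 - 5.26) = -7.744%, loss ≈ 16391 × 7.744/100 ≈ 1269.
Year 2020: gap = -1.6 × (7.32 - 5.26) = -3.296%, loss ≈ 16391 × 3.296/100 ≈ 540.
Year 2021: gap = -1.6 × (7.97 - 5.26) = -4.336%, loss ≈ 16391 × 4.336/100 ≈ 711.
Total lost output = 1209 + 483 + 1269 + 540 + 711 = 4212 billion.

$4,212 billion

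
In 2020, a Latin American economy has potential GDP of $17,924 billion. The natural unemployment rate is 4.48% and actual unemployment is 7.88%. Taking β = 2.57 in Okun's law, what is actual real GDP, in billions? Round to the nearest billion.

$16,358 billion

Unemployment gap = 7.88 - 4.48 = 3.4 points, so the output gap is -2.57 × 3.4 = -8.738%.
Actual GDP = 17924 × (1 - 8.738/100) = 17924 × 0.91262 ≈ 16358 billion.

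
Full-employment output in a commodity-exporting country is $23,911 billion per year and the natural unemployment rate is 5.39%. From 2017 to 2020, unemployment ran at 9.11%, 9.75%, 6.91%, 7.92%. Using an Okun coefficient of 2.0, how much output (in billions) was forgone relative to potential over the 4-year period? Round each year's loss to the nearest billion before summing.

Year 2017: gap = -2.0 × (9.11 - 5.39) = -7.44%, loss ≈ 23911 × 7.44/100 ≈ 1779.
Year 2018: gap = -2.0 × (9.75 - 5.39) = -8.72%, loss ≈ 23911 × 8.72/100 ≈ 2085.
Year 2019: gap = -2.0 × (6.91 - 5.39) = -3.04%, loss ≈ 23911 × 3.04/100 ≈ 727.
Year 2020: gap = -2.0 × (7.92 - 5.39) = -5.06%, loss ≈ 23911 × 5.06/100 ≈ 1210.
Total lost output = 1779 + 2085 + 727 + 1210 = 5801 billion.

$5,801 billion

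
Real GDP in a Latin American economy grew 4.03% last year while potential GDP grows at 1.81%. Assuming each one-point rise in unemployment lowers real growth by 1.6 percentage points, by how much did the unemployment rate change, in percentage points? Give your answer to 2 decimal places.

Growth-rate Okun's law: g_Y = g_Y* - β × Δu, so Δu = (g_Y* - g_Y)/β.
Δu = (1.81 - 4.03)/1.6 = -2.22/1.6 = -1.39 percentage points.

-1.39 percentage points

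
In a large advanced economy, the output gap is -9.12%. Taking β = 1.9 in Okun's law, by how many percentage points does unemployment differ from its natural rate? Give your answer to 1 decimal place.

4.8 percentage points

Okun's law: output gap = -β × (u - u*), so u - u* = -(output gap)/β.
u - u* = -(-9.12)/1.9 = 4.8 percentage points.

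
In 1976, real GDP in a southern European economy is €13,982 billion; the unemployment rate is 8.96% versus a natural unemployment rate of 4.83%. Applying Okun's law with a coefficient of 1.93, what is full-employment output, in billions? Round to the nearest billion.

Unemployment gap = 8.96 - 4.83 = 4.13 points, so output gap = -1.93 × 4.13 = -7.9709%.
Since Y = Y* × (1 + gap/100), Y* = 13982/0.920291 ≈ 15193 billion.

€15,193 billion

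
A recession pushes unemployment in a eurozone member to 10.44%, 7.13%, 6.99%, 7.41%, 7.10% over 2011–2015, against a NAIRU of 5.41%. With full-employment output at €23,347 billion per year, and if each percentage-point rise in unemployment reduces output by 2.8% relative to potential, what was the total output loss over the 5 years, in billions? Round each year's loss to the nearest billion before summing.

€7,857 billion

Year 2011: gap = -2.8 × (10.44 - 5.41) = -14.084%, loss ≈ 23347 × 14.084/100 ≈ 3288.
Year 2012: gap = -2.8 × (7.13 - 5.41) = -4.816%, loss ≈ 23347 × 4.816/100 ≈ 1124.
Year 2013: gap = -2.8 × (6.99 - 5.41) = -4.424%, loss ≈ 23347 × 4.424/100 ≈ 1033.
Year 2014: gap = -2.8 × (7.41 - 5.41) = -5.6%, loss ≈ 23347 × 5.6/100 ≈ 1307.
Year 2015: gap = -2.8 × (7.1 - 5.41) = -4.732%, loss ≈ 23347 × 4.732/100 ≈ 1105.
Total lost output = 3288 + 1124 + 1033 + 1307 + 1105 = 7857 billion.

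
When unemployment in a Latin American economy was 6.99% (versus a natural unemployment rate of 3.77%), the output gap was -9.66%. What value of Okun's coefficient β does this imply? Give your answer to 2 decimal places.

Okun's law: output gap = -β × (u - u*).
-9.66 = -β × (6.99 - 3.77) = -β × 3.22, so β = 9.66/3.22 = 3.00.

β ≈ 3.00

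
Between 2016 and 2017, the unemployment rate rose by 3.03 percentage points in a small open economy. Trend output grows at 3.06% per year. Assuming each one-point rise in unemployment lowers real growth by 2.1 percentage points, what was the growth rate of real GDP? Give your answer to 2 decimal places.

-3.30%

Growth-rate Okun's law: g_Y = g_Y* - β × Δu.
g_Y = 3.06 - 2.1 × (3.03) = 3.06 - 6.363 = -3.303%, i.e. -3.30% to 2 d.p.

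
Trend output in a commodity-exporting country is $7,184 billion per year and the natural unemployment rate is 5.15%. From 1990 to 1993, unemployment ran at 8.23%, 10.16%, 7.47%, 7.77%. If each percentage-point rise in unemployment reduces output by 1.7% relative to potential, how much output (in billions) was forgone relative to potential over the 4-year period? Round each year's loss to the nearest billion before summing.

Year 1990: gap = -1.7 × (8.23 - 5.15) = -5.236%, loss ≈ 7184 × 5.236/100 ≈ 376.
Year 1991: gap = -1.7 × (10.16 - 5.15) = -8.517%, loss ≈ 7184 × 8.517/100 ≈ 612.
Year 1992: gap = -1.7 × (7.47 - 5.15) = -3.944%, loss ≈ 7184 × 3.944/100 ≈ 283.
Year 1993: gap = -1.7 × (7.77 - 5.15) = -4.454%, loss ≈ 7184 × 4.454/100 ≈ 320.
Total lost output = 376 + 612 + 283 + 320 = 1591 billion.

$1,591 billion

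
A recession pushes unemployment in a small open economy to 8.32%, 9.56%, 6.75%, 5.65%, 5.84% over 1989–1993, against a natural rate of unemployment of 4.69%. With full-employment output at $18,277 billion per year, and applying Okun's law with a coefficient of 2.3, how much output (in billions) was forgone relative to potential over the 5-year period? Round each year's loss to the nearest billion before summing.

$5,326 billion

Year 1989: gap = -2.3 × (8.32 - 4.69) = -8.349%, loss ≈ 18277 × 8.349/100 ≈ 1526.
Year 1990: gap = -2.3 × (9.56 - 4.69) = -11.201%, loss ≈ 18277 × 11.201/100 ≈ 2047.
Year 1991: gap = -2.3 × (6.75 - 4.69) = -4.738%, loss ≈ 18277 × 4.738/100 ≈ 866.
Year 1992: gap = -2.3 × (5.65 - 4.69) = -2.208%, loss ≈ 18277 × 2.208/100 ≈ 404.
Year 1993: gap = -2.3 × (5.84 - 4.69) = -2.645%, loss ≈ 18277 × 2.645/100 ≈ 483.
Total lost output = 1526 + 2047 + 866 + 404 + 483 = 5326 billion.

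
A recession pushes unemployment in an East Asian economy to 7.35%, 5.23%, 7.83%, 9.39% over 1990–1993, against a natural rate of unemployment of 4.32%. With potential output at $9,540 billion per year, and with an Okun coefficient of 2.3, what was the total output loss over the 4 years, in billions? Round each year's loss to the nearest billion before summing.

$2,747 billion

Year 1990: gap = -2.3 × (7.35 - 4.32) = -6.969%, loss ≈ 9540 × 6.969/100 ≈ 665.
Year 1991: gap = -2.3 × (5.23 - 4.32) = -2.093%, loss ≈ 9540 × 2.093/100 ≈ 200.
Year 1992: gap = -2.3 × (7.83 - 4.32) = -8.073%, loss ≈ 9540 × 8.073/100 ≈ 770.
Year 1993: gap = -2.3 × (9.39 - 4.32) = -11.661%, loss ≈ 9540 × 11.661/100 ≈ 1112.
Total lost output = 665 + 200 + 770 + 1112 = 2747 billion.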